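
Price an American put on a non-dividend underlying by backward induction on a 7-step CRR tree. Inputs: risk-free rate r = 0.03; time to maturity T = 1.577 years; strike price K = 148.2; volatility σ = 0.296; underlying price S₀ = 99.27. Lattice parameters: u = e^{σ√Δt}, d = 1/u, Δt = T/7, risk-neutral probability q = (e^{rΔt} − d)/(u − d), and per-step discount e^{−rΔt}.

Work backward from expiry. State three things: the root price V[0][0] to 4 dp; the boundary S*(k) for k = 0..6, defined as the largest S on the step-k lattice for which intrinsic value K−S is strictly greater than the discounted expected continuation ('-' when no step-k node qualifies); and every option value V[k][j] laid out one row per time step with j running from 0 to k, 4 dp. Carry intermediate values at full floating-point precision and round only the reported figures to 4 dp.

price = 49.2215
boundary = - 86.2585 99.2700 86.2585 99.2700 114.2441 99.2700
tree:
49.2215
61.9415 36.6113
73.2475 48.9300 24.2456
83.0716 61.9415 35.2699 13.0611
91.6081 73.2475 48.9300 21.4838 4.4402
99.0256 83.0716 61.9415 33.9559 8.7479 0.0000
105.4710 91.6081 73.2475 48.9300 17.2349 0.0000 0.0000
111.0715 99.0256 83.0716 61.9415 33.9559 0.0000 0.0000 0.0000

Δt=0.22529, u=1.15084, d=0.86893, q=0.48899, disc=e^(-rΔt)=0.99326
k=7 terminal: V=max(K-S,0) → 111.0715 99.0256 83.0716 61.9415 33.9559 0.0000 0.0000 0.0000
k=6: j=0 S=42.7290 intr=105.4710 cont=104.4728 V=105.4710[EX]; j=1 S=56.5919 intr=91.6081 cont=90.6098 V=91.6081[EX]; j=2 S=74.9525 intr=73.2475 cont=72.2492 V=73.2475[EX]; j=3 S=99.2700 intr=48.9300 cont=47.9318 V=48.9300[EX]; j=4 S=131.4770 intr=16.7230 cont=17.2349 V=17.2349[hold]; j=5 S=174.1332 intr=0.0000 cont=0.0000 V=0.0000[hold]; j=6 S=230.6287 intr=0.0000 cont=0.0000 V=0.0000[hold]  S*(6)=99.2700
k=5: j=0 S=49.1744 intr=99.0256 cont=98.0274 V=99.0256[EX]; j=1 S=65.1284 intr=83.0716 cont=82.0734 V=83.0716[EX]; j=2 S=86.2585 intr=61.9415 cont=60.9432 V=61.9415[EX]; j=3 S=114.2441 intr=33.9559 cont=33.2063 V=33.9559[EX]; j=4 S=151.3093 intr=0.0000 cont=8.7479 V=8.7479[hold]; j=5 S=200.3999 intr=0.0000 cont=0.0000 V=0.0000[hold]  S*(5)=114.2441
k=4: j=0 S=56.5919 intr=91.6081 cont=90.6098 V=91.6081[EX]; j=1 S=74.9525 intr=73.2475 cont=72.2492 V=73.2475[EX]; j=2 S=99.2700 intr=48.9300 cont=47.9318 V=48.9300[EX]; j=3 S=131.4770 intr=16.7230 cont=21.4838 V=21.4838[hold]; j=4 S=174.1332 intr=0.0000 cont=4.4402 V=4.4402[hold]  S*(4)=99.2700
k=3: j=0 S=65.1284 intr=83.0716 cont=82.0734 V=83.0716[EX]; j=1 S=86.2585 intr=61.9415 cont=60.9432 V=61.9415[EX]; j=2 S=114.2441 intr=33.9559 cont=35.2699 V=35.2699[hold]; j=3 S=151.3093 intr=0.0000 cont=13.0611 V=13.0611[hold]  S*(3)=86.2585
k=2: j=0 S=74.9525 intr=73.2475 cont=72.2492 V=73.2475[EX]; j=1 S=99.2700 intr=48.9300 cont=48.5700 V=48.9300[EX]; j=2 S=131.4770 intr=16.7230 cont=24.2456 V=24.2456[hold]  S*(2)=99.2700
k=1: j=0 S=86.2585 intr=61.9415 cont=60.9432 V=61.9415[EX]; j=1 S=114.2441 intr=33.9559 cont=36.6113 V=36.6113[hold]  S*(1)=86.2585
k=0: j=0 S=99.2700 intr=48.9300 cont=49.2215 V=49.2215[hold]  S*(0)=-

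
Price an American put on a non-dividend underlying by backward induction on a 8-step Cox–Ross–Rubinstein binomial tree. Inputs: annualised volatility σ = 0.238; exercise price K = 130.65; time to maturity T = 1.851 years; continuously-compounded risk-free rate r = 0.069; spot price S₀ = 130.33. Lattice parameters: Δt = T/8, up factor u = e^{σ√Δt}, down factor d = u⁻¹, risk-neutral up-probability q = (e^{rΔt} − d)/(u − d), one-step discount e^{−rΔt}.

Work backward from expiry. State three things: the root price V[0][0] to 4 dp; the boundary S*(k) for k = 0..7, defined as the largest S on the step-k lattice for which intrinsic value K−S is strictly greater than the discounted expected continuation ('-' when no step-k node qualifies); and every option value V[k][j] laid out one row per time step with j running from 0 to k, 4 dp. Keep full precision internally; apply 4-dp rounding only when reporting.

params: Δt=0.23137 u=1.12129 d=0.89183 q=0.54154 e^(-rΔt)=0.98416
t_8 payoffs: 78.4951 65.0759 48.2040 26.9910 0.3200 0.0000 0.0000 0.0000 0.0000
t_7: node(7,0) S=58.4809 payoff=72.1691 vs cont=70.0999 → 72.1691 [stop]  node(7,1) S=73.5277 payoff=57.1223 vs cont=55.0530 → 57.1223 [stop]  node(7,2) S=92.4461 payoff=38.2039 vs cont=36.1347 → 38.2039 [stop]  node(7,3) S=116.2320 payoff=14.4180 vs cont=12.3487 → 14.4180 [stop]  node(7,4) S=146.1380 payoff=0.0000 vs cont=0.1444 → 0.1444 [wait]  node(7,5) S=183.7386 payoff=0.0000 vs cont=0.0000 → 0.0000 [wait]  node(7,6) S=231.0137 payoff=0.0000 vs cont=0.0000 → 0.0000 [wait]  node(7,7) S=290.4525 payoff=0.0000 vs cont=0.0000 → 0.0000 [wait]  ⇒ S*(7)=116.2320
t_6: node(6,0) S=65.5741 payoff=65.0759 vs cont=63.0066 → 65.0759 [stop]  node(6,1) S=82.4460 payoff=48.2040 vs cont=46.1347 → 48.2040 [stop]  node(6,2) S=103.6590 payoff=26.9910 vs cont=24.9217 → 26.9910 [stop]  node(6,3) S=130.3300 payoff=0.3200 vs cont=6.5823 → 6.5823 [wait]  node(6,4) S=163.8633 payoff=0.0000 vs cont=0.0651 → 0.0651 [wait]  node(6,5) S=206.0246 payoff=0.0000 vs cont=0.0000 → 0.0000 [wait]  node(6,6) S=259.0338 payoff=0.0000 vs cont=0.0000 → 0.0000 [wait]  ⇒ S*(6)=103.6590
t_5: node(5,0) S=73.5277 payoff=57.1223 vs cont=55.0530 → 57.1223 [stop]  node(5,1) S=92.4461 payoff=38.2039 vs cont=36.1347 → 38.2039 [stop]  node(5,2) S=116.2320 payoff=14.4180 vs cont=15.6863 → 15.6863 [wait]  node(5,3) S=146.1380 payoff=0.0000 vs cont=3.0046 → 3.0046 [wait]  node(5,4) S=183.7386 payoff=0.0000 vs cont=0.0294 → 0.0294 [wait]  node(5,5) S=231.0137 payoff=0.0000 vs cont=0.0000 → 0.0000 [wait]  ⇒ S*(5)=92.4461
t_4: node(4,0) S=82.4460 payoff=48.2040 vs cont=46.1347 → 48.2040 [stop]  node(4,1) S=103.6590 payoff=26.9910 vs cont=25.5977 → 26.9910 [stop]  node(4,2) S=130.3300 payoff=0.3200 vs cont=8.6790 → 8.6790 [wait]  node(4,3) S=163.8633 payoff=0.0000 vs cont=1.3713 → 1.3713 [wait]  node(4,4) S=206.0246 payoff=0.0000 vs cont=0.0133 → 0.0133 [wait]  ⇒ S*(4)=103.6590
t_3: node(3,0) S=92.4461 payoff=38.2039 vs cont=36.1347 → 38.2039 [stop]  node(3,1) S=116.2320 payoff=14.4180 vs cont=16.8038 → 16.8038 [wait]  node(3,2) S=146.1380 payoff=0.0000 vs cont=4.6468 → 4.6468 [wait]  node(3,3) S=183.7386 payoff=0.0000 vs cont=0.6258 → 0.6258 [wait]  ⇒ S*(3)=92.4461
t_2: node(2,0) S=103.6590 payoff=26.9910 vs cont=26.1933 → 26.9910 [stop]  node(2,1) S=130.3300 payoff=0.3200 vs cont=10.0584 → 10.0584 [wait]  node(2,2) S=163.8633 payoff=0.0000 vs cont=2.4301 → 2.4301 [wait]  ⇒ S*(2)=103.6590
t_1: node(1,0) S=116.2320 payoff=14.4180 vs cont=17.5390 → 17.5390 [wait]  node(1,1) S=146.1380 payoff=0.0000 vs cont=5.8335 → 5.8335 [wait]  ⇒ S*(1)=-
t_0: node(0,0) S=130.3300 payoff=0.3200 vs cont=11.0225 → 11.0225 [wait]  ⇒ S*(0)=-

price = 11.0225
boundary = - - 103.6590 92.4461 103.6590 92.4461 103.6590 116.2320
tree:
11.0225
17.5390 5.8335
26.9910 10.0584 2.4301
38.2039 16.8038 4.6468 0.6258
48.2040 26.9910 8.6790 1.3713 0.0133
57.1223 38.2039 15.6863 3.0046 0.0294 0.0000
65.0759 48.2040 26.9910 6.5823 0.0651 0.0000 0.0000
72.1691 57.1223 38.2039 14.4180 0.1444 0.0000 0.0000 0.0000
78.4951 65.0759 48.2040 26.9910 0.3200 0.0000 0.0000 0.0000 0.0000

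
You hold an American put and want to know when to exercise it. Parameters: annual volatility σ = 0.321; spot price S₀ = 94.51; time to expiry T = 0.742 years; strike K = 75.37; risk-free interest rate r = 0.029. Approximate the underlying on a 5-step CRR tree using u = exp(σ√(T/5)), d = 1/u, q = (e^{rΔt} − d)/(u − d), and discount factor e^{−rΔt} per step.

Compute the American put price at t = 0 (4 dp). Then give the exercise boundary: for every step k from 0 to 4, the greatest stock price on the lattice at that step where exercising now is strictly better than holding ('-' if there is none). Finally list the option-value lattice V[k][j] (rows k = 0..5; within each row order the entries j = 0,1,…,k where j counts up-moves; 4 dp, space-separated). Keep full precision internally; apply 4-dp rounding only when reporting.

price = 2.5563
boundary = - - - - 57.6318
tree:
2.5563
4.3426 0.6937
7.2080 1.3568 0.0000
11.5836 2.6538 0.0000 0.0000
17.7382 5.1906 0.0000 0.0000 0.0000
24.4418 10.1522 0.0000 0.0000 0.0000 0.0000

Δt=0.14840  u=1.13163  d=0.88368  q=0.48652  discount=0.99571
step 5 (expiry): payoffs max(K−S,0) = 24.4418 10.1522 0.0000 0.0000 0.0000 0.0000
step 4: (k=4,j=0): S=57.6318, (K−S)⁺=17.7382, hold=17.4146 ⇒ V=17.7382 exercise | (k=4,j=1): S=73.8023, (K−S)⁺=1.5677, hold=5.1906 ⇒ V=5.1906 continue | (k=4,j=2): S=94.5100, (K−S)⁺=0.0000, hold=0.0000 ⇒ V=0.0000 continue | (k=4,j=3): S=121.0280, (K−S)⁺=0.0000, hold=0.0000 ⇒ V=0.0000 continue | (k=4,j=4): S=154.9864, (K−S)⁺=0.0000, hold=0.0000 ⇒ V=0.0000 continue  boundary S*=57.6318
step 3: (k=3,j=0): S=65.2178, (K−S)⁺=10.1522, hold=11.5836 ⇒ V=11.5836 continue | (k=3,j=1): S=83.5168, (K−S)⁺=0.0000, hold=2.6538 ⇒ V=2.6538 continue | (k=3,j=2): S=106.9502, (K−S)⁺=0.0000, hold=0.0000 ⇒ V=0.0000 continue | (k=3,j=3): S=136.9587, (K−S)⁺=0.0000, hold=0.0000 ⇒ V=0.0000 continue  boundary S*=-
step 2: (k=2,j=0): S=73.8023, (K−S)⁺=1.5677, hold=7.2080 ⇒ V=7.2080 continue | (k=2,j=1): S=94.5100, (K−S)⁺=0.0000, hold=1.3568 ⇒ V=1.3568 continue | (k=2,j=2): S=121.0280, (K−S)⁺=0.0000, hold=0.0000 ⇒ V=0.0000 continue  boundary S*=-
step 1: (k=1,j=0): S=83.5168, (K−S)⁺=0.0000, hold=4.3426 ⇒ V=4.3426 continue | (k=1,j=1): S=106.9502, (K−S)⁺=0.0000, hold=0.6937 ⇒ V=0.6937 continue  boundary S*=-
step 0: (k=0,j=0): S=94.5100, (K−S)⁺=0.0000, hold=2.5563 ⇒ V=2.5563 continue  boundary S*=-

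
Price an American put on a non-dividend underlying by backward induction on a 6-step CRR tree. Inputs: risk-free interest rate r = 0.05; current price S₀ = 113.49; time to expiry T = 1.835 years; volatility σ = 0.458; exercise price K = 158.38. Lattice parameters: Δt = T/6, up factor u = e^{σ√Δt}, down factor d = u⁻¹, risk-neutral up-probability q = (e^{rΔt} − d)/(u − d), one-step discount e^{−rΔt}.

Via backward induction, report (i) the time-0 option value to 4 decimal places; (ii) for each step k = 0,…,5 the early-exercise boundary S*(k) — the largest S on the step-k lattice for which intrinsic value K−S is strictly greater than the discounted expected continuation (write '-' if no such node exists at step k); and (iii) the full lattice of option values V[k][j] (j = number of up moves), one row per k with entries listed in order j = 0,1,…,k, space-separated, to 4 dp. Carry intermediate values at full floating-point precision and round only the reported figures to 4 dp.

price = 53.4669
boundary = - - 68.3845 88.0963 68.3845 88.0963
tree:
53.4669
70.7013 35.5692
89.9955 51.0226 19.1132
105.2967 70.2837 30.7323 6.4884
117.1742 89.9955 47.7224 12.3635 0.0000
126.3941 105.2967 70.2837 23.5584 0.0000 0.0000
133.5511 117.1742 89.9955 44.8900 0.0000 0.0000 0.0000

Δt=0.30583, u=1.28825, d=0.77625, q=0.46711, disc=e^(-rΔt)=0.98482
k=6 terminal: V=max(K-S,0) → 133.5511 117.1742 89.9955 44.8900 0.0000 0.0000 0.0000
k=5: j=0 S=31.9859 intr=126.3941 cont=123.9907 V=126.3941[EX]; j=1 S=53.0833 intr=105.2967 cont=102.8932 V=105.2967[EX]; j=2 S=88.0963 intr=70.2837 cont=67.8802 V=70.2837[EX]; j=3 S=146.2034 intr=12.1766 cont=23.5584 V=23.5584[hold]; j=4 S=242.6371 intr=0.0000 cont=0.0000 V=0.0000[hold]; j=5 S=402.6771 intr=0.0000 cont=0.0000 V=0.0000[hold]  S*(5)=88.0963
k=4: j=0 S=41.2058 intr=117.1742 cont=114.7708 V=117.1742[EX]; j=1 S=68.3845 intr=89.9955 cont=87.5920 V=89.9955[EX]; j=2 S=113.4900 intr=44.8900 cont=47.7224 V=47.7224[hold]; j=3 S=188.3464 intr=0.0000 cont=12.3635 V=12.3635[hold]; j=4 S=312.5771 intr=0.0000 cont=0.0000 V=0.0000[hold]  S*(4)=68.3845
k=3: j=0 S=53.0833 intr=105.2967 cont=102.8932 V=105.2967[EX]; j=1 S=88.0963 intr=70.2837 cont=69.1832 V=70.2837[EX]; j=2 S=146.2034 intr=12.1766 cont=30.7323 V=30.7323[hold]; j=3 S=242.6371 intr=0.0000 cont=6.4884 V=6.4884[hold]  S*(3)=88.0963
k=2: j=0 S=68.3845 intr=89.9955 cont=87.5920 V=89.9955[EX]; j=1 S=113.4900 intr=44.8900 cont=51.0226 V=51.0226[hold]; j=2 S=188.3464 intr=0.0000 cont=19.1132 V=19.1132[hold]  S*(2)=68.3845
k=1: j=0 S=88.0963 intr=70.2837 cont=70.7013 V=70.7013[hold]; j=1 S=146.2034 intr=12.1766 cont=35.5692 V=35.5692[hold]  S*(1)=-
k=0: j=0 S=113.4900 intr=44.8900 cont=53.4669 V=53.4669[hold]  S*(0)=-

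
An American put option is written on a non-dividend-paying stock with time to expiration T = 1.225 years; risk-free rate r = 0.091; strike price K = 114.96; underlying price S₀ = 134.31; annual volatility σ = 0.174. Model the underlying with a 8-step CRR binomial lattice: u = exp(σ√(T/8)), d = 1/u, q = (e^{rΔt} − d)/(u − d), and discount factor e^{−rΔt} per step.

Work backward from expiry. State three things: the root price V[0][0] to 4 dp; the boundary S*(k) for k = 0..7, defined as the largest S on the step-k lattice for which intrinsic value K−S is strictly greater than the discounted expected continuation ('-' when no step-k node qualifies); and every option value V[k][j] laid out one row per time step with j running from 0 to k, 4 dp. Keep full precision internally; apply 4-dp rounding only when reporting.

params: Δt=0.15313 u=1.07046 d=0.93418 q=0.58595 e^(-rΔt)=0.98616
t_8 payoffs: 37.0586 25.6940 12.6715 0.0000 0.0000 0.0000 0.0000 0.0000 0.0000
t_7: node(7,0) S=83.3904 payoff=31.5696 vs cont=29.9789 → 31.5696 [stop]  node(7,1) S=95.5557 payoff=19.4043 vs cont=17.8135 → 19.4043 [stop]  node(7,2) S=109.4958 payoff=5.4642 vs cont=5.1741 → 5.4642 [stop]  node(7,3) S=125.4694 payoff=0.0000 vs cont=0.0000 → 0.0000 [wait]  node(7,4) S=143.7735 payoff=0.0000 vs cont=0.0000 → 0.0000 [wait]  node(7,5) S=164.7477 payoff=0.0000 vs cont=0.0000 → 0.0000 [wait]  node(7,6) S=188.7818 payoff=0.0000 vs cont=0.0000 → 0.0000 [wait]  node(7,7) S=216.3221 payoff=0.0000 vs cont=0.0000 → 0.0000 [wait]  ⇒ S*(7)=109.4958
t_6: node(6,0) S=89.2660 payoff=25.6940 vs cont=24.1032 → 25.6940 [stop]  node(6,1) S=102.2885 payoff=12.6715 vs cont=11.0807 → 12.6715 [stop]  node(6,2) S=117.2108 payoff=0.0000 vs cont=2.2312 → 2.2312 [wait]  node(6,3) S=134.3100 payoff=0.0000 vs cont=0.0000 → 0.0000 [wait]  node(6,4) S=153.9037 payoff=0.0000 vs cont=0.0000 → 0.0000 [wait]  node(6,5) S=176.3558 payoff=0.0000 vs cont=0.0000 → 0.0000 [wait]  node(6,6) S=202.0833 payoff=0.0000 vs cont=0.0000 → 0.0000 [wait]  ⇒ S*(6)=102.2885
t_5: node(5,0) S=95.5557 payoff=19.4043 vs cont=17.8135 → 19.4043 [stop]  node(5,1) S=109.4958 payoff=5.4642 vs cont=6.4633 → 6.4633 [wait]  node(5,2) S=125.4694 payoff=0.0000 vs cont=0.9110 → 0.9110 [wait]  node(5,3) S=143.7735 payoff=0.0000 vs cont=0.0000 → 0.0000 [wait]  node(5,4) S=164.7477 payoff=0.0000 vs cont=0.0000 → 0.0000 [wait]  node(5,5) S=188.7818 payoff=0.0000 vs cont=0.0000 → 0.0000 [wait]  ⇒ S*(5)=95.5557
t_4: node(4,0) S=102.2885 payoff=12.6715 vs cont=11.6580 → 12.6715 [stop]  node(4,1) S=117.2108 payoff=0.0000 vs cont=3.1656 → 3.1656 [wait]  node(4,2) S=134.3100 payoff=0.0000 vs cont=0.3720 → 0.3720 [wait]  node(4,3) S=153.9037 payoff=0.0000 vs cont=0.0000 → 0.0000 [wait]  node(4,4) S=176.3558 payoff=0.0000 vs cont=0.0000 → 0.0000 [wait]  ⇒ S*(4)=102.2885
t_3: node(3,0) S=109.4958 payoff=5.4642 vs cont=7.0032 → 7.0032 [wait]  node(3,1) S=125.4694 payoff=0.0000 vs cont=1.5075 → 1.5075 [wait]  node(3,2) S=143.7735 payoff=0.0000 vs cont=0.1519 → 0.1519 [wait]  node(3,3) S=164.7477 payoff=0.0000 vs cont=0.0000 → 0.0000 [wait]  ⇒ S*(3)=-
t_2: node(2,0) S=117.2108 payoff=0.0000 vs cont=3.7307 → 3.7307 [wait]  node(2,1) S=134.3100 payoff=0.0000 vs cont=0.7033 → 0.7033 [wait]  node(2,2) S=153.9037 payoff=0.0000 vs cont=0.0620 → 0.0620 [wait]  ⇒ S*(2)=-
t_1: node(1,0) S=125.4694 payoff=0.0000 vs cont=1.9297 → 1.9297 [wait]  node(1,1) S=143.7735 payoff=0.0000 vs cont=0.3230 → 0.3230 [wait]  ⇒ S*(1)=-
t_0: node(0,0) S=134.3100 payoff=0.0000 vs cont=0.9746 → 0.9746 [wait]  ⇒ S*(0)=-

price = 0.9746
boundary = - - - - 102.2885 95.5557 102.2885 109.4958
tree:
0.9746
1.9297 0.3230
3.7307 0.7033 0.0620
7.0032 1.5075 0.1519 0.0000
12.6715 3.1656 0.3720 0.0000 0.0000
19.4043 6.4633 0.9110 0.0000 0.0000 0.0000
25.6940 12.6715 2.2312 0.0000 0.0000 0.0000 0.0000
31.5696 19.4043 5.4642 0.0000 0.0000 0.0000 0.0000 0.0000
37.0586 25.6940 12.6715 0.0000 0.0000 0.0000 0.0000 0.0000 0.0000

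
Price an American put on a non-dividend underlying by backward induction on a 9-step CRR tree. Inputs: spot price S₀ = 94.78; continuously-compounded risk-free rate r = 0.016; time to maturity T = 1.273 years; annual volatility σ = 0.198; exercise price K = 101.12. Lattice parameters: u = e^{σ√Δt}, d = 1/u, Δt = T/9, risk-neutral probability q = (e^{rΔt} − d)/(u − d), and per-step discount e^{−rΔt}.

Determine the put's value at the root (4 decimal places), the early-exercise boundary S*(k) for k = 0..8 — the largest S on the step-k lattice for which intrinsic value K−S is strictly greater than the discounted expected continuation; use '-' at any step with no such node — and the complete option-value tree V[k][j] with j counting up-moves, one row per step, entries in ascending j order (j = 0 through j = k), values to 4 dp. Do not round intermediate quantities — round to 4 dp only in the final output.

price = 11.1318
boundary = - - - 75.8047 70.3649 75.8047 81.6651 87.9785 81.6651
tree:
11.1318
15.1194 7.1402
19.9003 10.3419 3.9270
25.3153 14.5017 6.1722 1.6689
30.7551 19.5803 9.4196 2.9084 0.4201
35.8046 25.3153 13.8559 4.9654 0.8364 0.0000
40.4917 30.7551 19.4549 8.2432 1.6652 0.0000 0.0000
44.8424 35.8046 25.3153 13.1415 3.3153 0.0000 0.0000 0.0000
48.8810 40.4917 30.7551 19.4549 6.6006 0.0000 0.0000 0.0000 0.0000
52.6297 44.8424 35.8046 25.3153 13.1415 0.0000 0.0000 0.0000 0.0000 0.0000

Δt=0.14144, u=1.07731, d=0.92824, q=0.49659, disc=e^(-rΔt)=0.99774
k=9 terminal: V=max(K-S,0) → 52.6297 44.8424 35.8046 25.3153 13.1415 0.0000 0.0000 0.0000 0.0000 0.0000
k=8: j=0 S=52.2390 intr=48.8810 cont=48.6524 V=48.8810[EX]; j=1 S=60.6283 intr=40.4917 cont=40.2631 V=40.4917[EX]; j=2 S=70.3649 intr=30.7551 cont=30.5265 V=30.7551[EX]; j=3 S=81.6651 intr=19.4549 cont=19.2263 V=19.4549[EX]; j=4 S=94.7800 intr=6.3400 cont=6.6006 V=6.6006[hold]; j=5 S=110.0011 intr=0.0000 cont=0.0000 V=0.0000[hold]; j=6 S=127.6666 intr=0.0000 cont=0.0000 V=0.0000[hold]; j=7 S=148.1692 intr=0.0000 cont=0.0000 V=0.0000[hold]; j=8 S=171.9642 intr=0.0000 cont=0.0000 V=0.0000[hold]  S*(8)=81.6651
k=7: j=0 S=56.2776 intr=44.8424 cont=44.6138 V=44.8424[EX]; j=1 S=65.3154 intr=35.8046 cont=35.5760 V=35.8046[EX]; j=2 S=75.8047 intr=25.3153 cont=25.0867 V=25.3153[EX]; j=3 S=87.9785 intr=13.1415 cont=13.0420 V=13.1415[EX]; j=4 S=102.1073 intr=0.0000 cont=3.3153 V=3.3153[hold]; j=5 S=118.5052 intr=0.0000 cont=0.0000 V=0.0000[hold]; j=6 S=137.5364 intr=0.0000 cont=0.0000 V=0.0000[hold]; j=7 S=159.6239 intr=0.0000 cont=0.0000 V=0.0000[hold]  S*(7)=87.9785
k=6: j=0 S=60.6283 intr=40.4917 cont=40.2631 V=40.4917[EX]; j=1 S=70.3649 intr=30.7551 cont=30.5265 V=30.7551[EX]; j=2 S=81.6651 intr=19.4549 cont=19.2263 V=19.4549[EX]; j=3 S=94.7800 intr=6.3400 cont=8.2432 V=8.2432[hold]; j=4 S=110.0011 intr=0.0000 cont=1.6652 V=1.6652[hold]; j=5 S=127.6666 intr=0.0000 cont=0.0000 V=0.0000[hold]; j=6 S=148.1692 intr=0.0000 cont=0.0000 V=0.0000[hold]  S*(6)=81.6651
k=5: j=0 S=65.3154 intr=35.8046 cont=35.5760 V=35.8046[EX]; j=1 S=75.8047 intr=25.3153 cont=25.0867 V=25.3153[EX]; j=2 S=87.9785 intr=13.1415 cont=13.8559 V=13.8559[hold]; j=3 S=102.1073 intr=0.0000 cont=4.9654 V=4.9654[hold]; j=4 S=118.5052 intr=0.0000 cont=0.8364 V=0.8364[hold]; j=5 S=137.5364 intr=0.0000 cont=0.0000 V=0.0000[hold]  S*(5)=75.8047
k=4: j=0 S=70.3649 intr=30.7551 cont=30.5265 V=30.7551[EX]; j=1 S=81.6651 intr=19.4549 cont=19.5803 V=19.5803[hold]; j=2 S=94.7800 intr=6.3400 cont=9.4196 V=9.4196[hold]; j=3 S=110.0011 intr=0.0000 cont=2.9084 V=2.9084[hold]; j=4 S=127.6666 intr=0.0000 cont=0.4201 V=0.4201[hold]  S*(4)=70.3649
k=3: j=0 S=75.8047 intr=25.3153 cont=25.1488 V=25.3153[EX]; j=1 S=87.9785 intr=13.1415 cont=14.5017 V=14.5017[hold]; j=2 S=102.1073 intr=0.0000 cont=6.1722 V=6.1722[hold]; j=3 S=118.5052 intr=0.0000 cont=1.6689 V=1.6689[hold]  S*(3)=75.8047
k=2: j=0 S=81.6651 intr=19.4549 cont=19.9003 V=19.9003[hold]; j=1 S=94.7800 intr=6.3400 cont=10.3419 V=10.3419[hold]; j=2 S=110.0011 intr=0.0000 cont=3.9270 V=3.9270[hold]  S*(2)=-
k=1: j=0 S=87.9785 intr=13.1415 cont=15.1194 V=15.1194[hold]; j=1 S=102.1073 intr=0.0000 cont=7.1402 V=7.1402[hold]  S*(1)=-
k=0: j=0 S=94.7800 intr=6.3400 cont=11.1318 V=11.1318[hold]  S*(0)=-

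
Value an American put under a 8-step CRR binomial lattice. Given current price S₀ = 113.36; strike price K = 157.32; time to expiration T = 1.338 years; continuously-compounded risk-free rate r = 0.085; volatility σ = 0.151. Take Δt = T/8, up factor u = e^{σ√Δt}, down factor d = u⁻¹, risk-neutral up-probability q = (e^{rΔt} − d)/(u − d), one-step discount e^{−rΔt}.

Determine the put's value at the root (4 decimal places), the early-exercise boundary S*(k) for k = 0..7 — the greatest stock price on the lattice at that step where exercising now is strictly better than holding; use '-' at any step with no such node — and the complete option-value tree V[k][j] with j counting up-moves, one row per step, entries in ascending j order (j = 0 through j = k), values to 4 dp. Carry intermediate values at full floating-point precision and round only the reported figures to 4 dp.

Δt=0.16725  u=1.06370  d=0.94011  q=0.60042  discount=0.98588
step 8 (expiry): payoffs max(K−S,0) = 88.1517 79.0590 68.7711 57.1306 43.9600 29.0580 12.1970 0.0000 0.0000
step 7: (k=7,j=0): S=73.5743, (K−S)⁺=83.7457, hold=81.5250 ⇒ V=83.7457 exercise | (k=7,j=1): S=83.2462, (K−S)⁺=74.0738, hold=71.8531 ⇒ V=74.0738 exercise | (k=7,j=2): S=94.1895, (K−S)⁺=63.1305, hold=60.9098 ⇒ V=63.1305 exercise | (k=7,j=3): S=106.5714, (K−S)⁺=50.7486, hold=48.5279 ⇒ V=50.7486 exercise | (k=7,j=4): S=120.5810, (K−S)⁺=36.7390, hold=34.5183 ⇒ V=36.7390 exercise | (k=7,j=5): S=136.4323, (K−S)⁺=20.8877, hold=18.6670 ⇒ V=20.8877 exercise | (k=7,j=6): S=154.3673, (K−S)⁺=2.9527, hold=4.8049 ⇒ V=4.8049 continue | (k=7,j=7): S=174.6601, (K−S)⁺=0.0000, hold=0.0000 ⇒ V=0.0000 continue  boundary S*=136.4323
step 6: (k=6,j=0): S=78.2610, (K−S)⁺=79.0590, hold=76.8384 ⇒ V=79.0590 exercise | (k=6,j=1): S=88.5489, (K−S)⁺=68.7711, hold=66.5504 ⇒ V=68.7711 exercise | (k=6,j=2): S=100.1894, (K−S)⁺=57.1306, hold=54.9100 ⇒ V=57.1306 exercise | (k=6,j=3): S=113.3600, (K−S)⁺=43.9600, hold=41.7393 ⇒ V=43.9600 exercise | (k=6,j=4): S=128.2620, (K−S)⁺=29.0580, hold=26.8373 ⇒ V=29.0580 exercise | (k=6,j=5): S=145.1230, (K−S)⁺=12.1970, hold=11.0727 ⇒ V=12.1970 exercise | (k=6,j=6): S=164.2005, (K−S)⁺=0.0000, hold=1.8928 ⇒ V=1.8928 continue  boundary S*=145.1230
step 5: (k=5,j=0): S=83.2462, (K−S)⁺=74.0738, hold=71.8531 ⇒ V=74.0738 exercise | (k=5,j=1): S=94.1895, (K−S)⁺=63.1305, hold=60.9098 ⇒ V=63.1305 exercise | (k=5,j=2): S=106.5714, (K−S)⁺=50.7486, hold=48.5279 ⇒ V=50.7486 exercise | (k=5,j=3): S=120.5810, (K−S)⁺=36.7390, hold=34.5183 ⇒ V=36.7390 exercise | (k=5,j=4): S=136.4323, (K−S)⁺=20.8877, hold=18.6670 ⇒ V=20.8877 exercise | (k=5,j=5): S=154.3673, (K−S)⁺=2.9527, hold=5.9253 ⇒ V=5.9253 continue  boundary S*=136.4323
step 4: (k=4,j=0): S=88.5489, (K−S)⁺=68.7711, hold=66.5504 ⇒ V=68.7711 exercise | (k=4,j=1): S=100.1894, (K−S)⁺=57.1306, hold=54.9100 ⇒ V=57.1306 exercise | (k=4,j=2): S=113.3600, (K−S)⁺=43.9600, hold=41.7393 ⇒ V=43.9600 exercise | (k=4,j=3): S=128.2620, (K−S)⁺=29.0580, hold=26.8373 ⇒ V=29.0580 exercise | (k=4,j=4): S=145.1230, (K−S)⁺=12.1970, hold=11.7360 ⇒ V=12.1970 exercise  boundary S*=145.1230
step 3: (k=3,j=0): S=94.1895, (K−S)⁺=63.1305, hold=60.9098 ⇒ V=63.1305 exercise | (k=3,j=1): S=106.5714, (K−S)⁺=50.7486, hold=48.5279 ⇒ V=50.7486 exercise | (k=3,j=2): S=120.5810, (K−S)⁺=36.7390, hold=34.5183 ⇒ V=36.7390 exercise | (k=3,j=3): S=136.4323, (K−S)⁺=20.8877, hold=18.6670 ⇒ V=20.8877 exercise  boundary S*=136.4323
step 2: (k=2,j=0): S=100.1894, (K−S)⁺=57.1306, hold=54.9100 ⇒ V=57.1306 exercise | (k=2,j=1): S=113.3600, (K−S)⁺=43.9600, hold=41.7393 ⇒ V=43.9600 exercise | (k=2,j=2): S=128.2620, (K−S)⁺=29.0580, hold=26.8373 ⇒ V=29.0580 exercise  boundary S*=128.2620
step 1: (k=1,j=0): S=106.5714, (K−S)⁺=50.7486, hold=48.5279 ⇒ V=50.7486 exercise | (k=1,j=1): S=120.5810, (K−S)⁺=36.7390, hold=34.5183 ⇒ V=36.7390 exercise  boundary S*=120.5810
step 0: (k=0,j=0): S=113.3600, (K−S)⁺=43.9600, hold=41.7393 ⇒ V=43.9600 exercise  boundary S*=113.3600

price = 43.9600
boundary = 113.3600 120.5810 128.2620 136.4323 145.1230 136.4323 145.1230 136.4323
tree:
43.9600
50.7486 36.7390
57.1306 43.9600 29.0580
63.1305 50.7486 36.7390 20.8877
68.7711 57.1306 43.9600 29.0580 12.1970
74.0738 63.1305 50.7486 36.7390 20.8877 5.9253
79.0590 68.7711 57.1306 43.9600 29.0580 12.1970 1.8928
83.7457 74.0738 63.1305 50.7486 36.7390 20.8877 4.8049 0.0000
88.1517 79.0590 68.7711 57.1306 43.9600 29.0580 12.1970 0.0000 0.0000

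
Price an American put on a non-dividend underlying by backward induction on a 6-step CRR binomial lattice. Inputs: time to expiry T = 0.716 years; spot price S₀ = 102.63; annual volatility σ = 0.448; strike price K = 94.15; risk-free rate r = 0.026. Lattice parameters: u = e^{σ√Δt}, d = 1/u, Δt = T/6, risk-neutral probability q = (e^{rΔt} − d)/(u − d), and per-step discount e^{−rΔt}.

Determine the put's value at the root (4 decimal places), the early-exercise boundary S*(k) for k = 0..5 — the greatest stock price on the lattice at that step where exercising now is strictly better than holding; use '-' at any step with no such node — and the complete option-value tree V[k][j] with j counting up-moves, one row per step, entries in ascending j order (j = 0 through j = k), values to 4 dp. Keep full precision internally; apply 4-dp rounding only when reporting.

Δt=0.11933  u=1.16738  d=0.85662  q=0.47139  discount=0.99690
step 6 (expiry): payoffs max(K−S,0) = 53.5986 38.8878 18.8402 0.0000 0.0000 0.0000 0.0000
step 5: (k=5,j=0): S=47.3388, (K−S)⁺=46.8112, hold=46.5196 ⇒ V=46.8112 exercise | (k=5,j=1): S=64.5119, (K−S)⁺=29.6381, hold=29.3464 ⇒ V=29.6381 exercise | (k=5,j=2): S=87.9150, (K−S)⁺=6.2350, hold=9.9283 ⇒ V=9.9283 continue | (k=5,j=3): S=119.8080, (K−S)⁺=0.0000, hold=0.0000 ⇒ V=0.0000 continue | (k=5,j=4): S=163.2709, (K−S)⁺=0.0000, hold=0.0000 ⇒ V=0.0000 continue | (k=5,j=5): S=222.5008, (K−S)⁺=0.0000, hold=0.0000 ⇒ V=0.0000 continue  boundary S*=64.5119
step 4: (k=4,j=0): S=55.2622, (K−S)⁺=38.8878, hold=38.5961 ⇒ V=38.8878 exercise | (k=4,j=1): S=75.3098, (K−S)⁺=18.8402, hold=20.2841 ⇒ V=20.2841 continue | (k=4,j=2): S=102.6300, (K−S)⁺=0.0000, hold=5.2320 ⇒ V=5.2320 continue | (k=4,j=3): S=139.8612, (K−S)⁺=0.0000, hold=0.0000 ⇒ V=0.0000 continue | (k=4,j=4): S=190.5988, (K−S)⁺=0.0000, hold=0.0000 ⇒ V=0.0000 continue  boundary S*=55.2622
step 3: (k=3,j=0): S=64.5119, (K−S)⁺=29.6381, hold=30.0249 ⇒ V=30.0249 continue | (k=3,j=1): S=87.9150, (K−S)⁺=6.2350, hold=13.1479 ⇒ V=13.1479 continue | (k=3,j=2): S=119.8080, (K−S)⁺=0.0000, hold=2.7571 ⇒ V=2.7571 continue | (k=3,j=3): S=163.2709, (K−S)⁺=0.0000, hold=0.0000 ⇒ V=0.0000 continue  boundary S*=-
step 2: (k=2,j=0): S=75.3098, (K−S)⁺=18.8402, hold=22.0010 ⇒ V=22.0010 continue | (k=2,j=1): S=102.6300, (K−S)⁺=0.0000, hold=8.2243 ⇒ V=8.2243 continue | (k=2,j=2): S=139.8612, (K−S)⁺=0.0000, hold=1.4529 ⇒ V=1.4529 continue  boundary S*=-
step 1: (k=1,j=0): S=87.9150, (K−S)⁺=6.2350, hold=15.4588 ⇒ V=15.4588 continue | (k=1,j=1): S=119.8080, (K−S)⁺=0.0000, hold=5.0168 ⇒ V=5.0168 continue  boundary S*=-
step 0: (k=0,j=0): S=102.6300, (K−S)⁺=0.0000, hold=10.5039 ⇒ V=10.5039 continue  boundary S*=-

price = 10.5039
boundary = - - - - 55.2622 64.5119
tree:
10.5039
15.4588 5.0168
22.0010 8.2243 1.4529
30.0249 13.1479 2.7571 0.0000
38.8878 20.2841 5.2320 0.0000 0.0000
46.8112 29.6381 9.9283 0.0000 0.0000 0.0000
53.5986 38.8878 18.8402 0.0000 0.0000 0.0000 0.0000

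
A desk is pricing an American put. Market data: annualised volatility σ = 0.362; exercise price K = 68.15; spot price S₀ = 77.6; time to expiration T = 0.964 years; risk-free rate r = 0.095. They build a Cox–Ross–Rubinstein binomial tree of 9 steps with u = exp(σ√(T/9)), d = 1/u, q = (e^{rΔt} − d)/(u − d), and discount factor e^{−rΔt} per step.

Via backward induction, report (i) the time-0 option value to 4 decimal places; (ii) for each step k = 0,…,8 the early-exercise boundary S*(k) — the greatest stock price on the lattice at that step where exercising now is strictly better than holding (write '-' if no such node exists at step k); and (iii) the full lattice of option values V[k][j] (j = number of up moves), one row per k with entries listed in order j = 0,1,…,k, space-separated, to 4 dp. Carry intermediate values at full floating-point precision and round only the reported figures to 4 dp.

Δt=0.10711, u=1.12578, d=0.88827, q=0.51348, disc=e^(-rΔt)=0.98988
k=9 terminal: V=max(K-S,0) → 41.4331 34.2897 25.2362 13.7620 0.0000 0.0000 0.0000 0.0000 0.0000 0.0000
k=8: j=0 S=30.0773 intr=38.0727 cont=37.3828 V=38.0727[EX]; j=1 S=38.1192 intr=30.0308 cont=29.3408 V=30.0308[EX]; j=2 S=48.3114 intr=19.8386 cont=19.1486 V=19.8386[EX]; j=3 S=61.2288 intr=6.9212 cont=6.6277 V=6.9212[EX]; j=4 S=77.6000 intr=0.0000 cont=0.0000 V=0.0000[hold]; j=5 S=98.3485 intr=0.0000 cont=0.0000 V=0.0000[hold]; j=6 S=124.6446 intr=0.0000 cont=0.0000 V=0.0000[hold]; j=7 S=157.9717 intr=0.0000 cont=0.0000 V=0.0000[hold]; j=8 S=200.2097 intr=0.0000 cont=0.0000 V=0.0000[hold]  S*(8)=61.2288
k=7: j=0 S=33.8603 intr=34.2897 cont=33.5997 V=34.2897[EX]; j=1 S=42.9138 intr=25.2362 cont=24.5462 V=25.2362[EX]; j=2 S=54.3880 intr=13.7620 cont=13.0721 V=13.7620[EX]; j=3 S=68.9301 intr=0.0000 cont=3.3332 V=3.3332[hold]; j=4 S=87.3604 intr=0.0000 cont=0.0000 V=0.0000[hold]; j=5 S=110.7186 intr=0.0000 cont=0.0000 V=0.0000[hold]; j=6 S=140.3222 intr=0.0000 cont=0.0000 V=0.0000[hold]; j=7 S=177.8412 intr=0.0000 cont=0.0000 V=0.0000[hold]  S*(7)=54.3880
k=6: j=0 S=38.1192 intr=30.0308 cont=29.3408 V=30.0308[EX]; j=1 S=48.3114 intr=19.8386 cont=19.1486 V=19.8386[EX]; j=2 S=61.2288 intr=6.9212 cont=8.3219 V=8.3219[hold]; j=3 S=77.6000 intr=0.0000 cont=1.6053 V=1.6053[hold]; j=4 S=98.3485 intr=0.0000 cont=0.0000 V=0.0000[hold]; j=5 S=124.6446 intr=0.0000 cont=0.0000 V=0.0000[hold]; j=6 S=157.9717 intr=0.0000 cont=0.0000 V=0.0000[hold]  S*(6)=48.3114
k=5: j=0 S=42.9138 intr=25.2362 cont=24.5462 V=25.2362[EX]; j=1 S=54.3880 intr=13.7620 cont=13.7841 V=13.7841[hold]; j=2 S=68.9301 intr=0.0000 cont=4.8237 V=4.8237[hold]; j=3 S=87.3604 intr=0.0000 cont=0.7731 V=0.7731[hold]; j=4 S=110.7186 intr=0.0000 cont=0.0000 V=0.0000[hold]; j=5 S=140.3222 intr=0.0000 cont=0.0000 V=0.0000[hold]  S*(5)=42.9138
k=4: j=0 S=48.3114 intr=19.8386 cont=19.1598 V=19.8386[EX]; j=1 S=61.2288 intr=6.9212 cont=9.0902 V=9.0902[hold]; j=2 S=77.6000 intr=0.0000 cont=2.7160 V=2.7160[hold]; j=3 S=98.3485 intr=0.0000 cont=0.3723 V=0.3723[hold]; j=4 S=124.6446 intr=0.0000 cont=0.0000 V=0.0000[hold]  S*(4)=48.3114
k=3: j=0 S=54.3880 intr=13.7620 cont=14.1745 V=14.1745[hold]; j=1 S=68.9301 intr=0.0000 cont=5.7583 V=5.7583[hold]; j=2 S=87.3604 intr=0.0000 cont=1.4973 V=1.4973[hold]; j=3 S=110.7186 intr=0.0000 cont=0.1793 V=0.1793[hold]  S*(3)=-
k=2: j=0 S=61.2288 intr=6.9212 cont=9.7532 V=9.7532[hold]; j=1 S=77.6000 intr=0.0000 cont=3.5342 V=3.5342[hold]; j=2 S=98.3485 intr=0.0000 cont=0.8122 V=0.8122[hold]  S*(2)=-
k=1: j=0 S=68.9301 intr=0.0000 cont=6.4935 V=6.4935[hold]; j=1 S=87.3604 intr=0.0000 cont=2.1149 V=2.1149[hold]  S*(1)=-
k=0: j=0 S=77.6000 intr=0.0000 cont=4.2022 V=4.2022[hold]  S*(0)=-

price = 4.2022
boundary = - - - - 48.3114 42.9138 48.3114 54.3880 61.2288
tree:
4.2022
6.4935 2.1149
9.7532 3.5342 0.8122
14.1745 5.7583 1.4973 0.1793
19.8386 9.0902 2.7160 0.3723 0.0000
25.2362 13.7841 4.8237 0.7731 0.0000 0.0000
30.0308 19.8386 8.3219 1.6053 0.0000 0.0000 0.0000
34.2897 25.2362 13.7620 3.3332 0.0000 0.0000 0.0000 0.0000
38.0727 30.0308 19.8386 6.9212 0.0000 0.0000 0.0000 0.0000 0.0000
41.4331 34.2897 25.2362 13.7620 0.0000 0.0000 0.0000 0.0000 0.0000 0.0000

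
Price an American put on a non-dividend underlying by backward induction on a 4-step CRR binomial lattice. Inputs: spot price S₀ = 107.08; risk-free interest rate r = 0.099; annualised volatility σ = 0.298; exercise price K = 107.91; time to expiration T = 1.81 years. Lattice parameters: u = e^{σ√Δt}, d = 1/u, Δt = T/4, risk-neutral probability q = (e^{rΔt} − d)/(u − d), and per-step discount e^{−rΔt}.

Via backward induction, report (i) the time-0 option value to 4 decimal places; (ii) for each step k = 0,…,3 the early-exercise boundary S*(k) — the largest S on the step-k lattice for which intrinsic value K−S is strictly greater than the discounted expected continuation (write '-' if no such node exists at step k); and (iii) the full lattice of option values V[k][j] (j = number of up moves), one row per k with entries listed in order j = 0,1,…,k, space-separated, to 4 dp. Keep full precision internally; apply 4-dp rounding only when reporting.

params: Δt=0.45250 u=1.22196 d=0.81836 q=0.56357 e^(-rΔt)=0.95619
t_4 payoffs: 59.8841 36.1980 0.8300 0.0000 0.0000
t_3: node(3,0) S=58.6859 payoff=49.2241 vs cont=44.4967 → 49.2241 [stop]  node(3,1) S=87.6295 payoff=20.2805 vs cont=15.5531 → 20.2805 [stop]  node(3,2) S=130.8479 payoff=0.0000 vs cont=0.3464 → 0.3464 [wait]  node(3,3) S=195.3813 payoff=0.0000 vs cont=0.0000 → 0.0000 [wait]  ⇒ S*(3)=87.6295
t_2: node(2,0) S=71.7120 payoff=36.1980 vs cont=31.4706 → 36.1980 [stop]  node(2,1) S=107.0800 payoff=0.8300 vs cont=8.6500 → 8.6500 [wait]  node(2,2) S=159.8913 payoff=0.0000 vs cont=0.1445 → 0.1445 [wait]  ⇒ S*(2)=71.7120
t_1: node(1,0) S=87.6295 payoff=20.2805 vs cont=19.7671 → 20.2805 [stop]  node(1,1) S=130.8479 payoff=0.0000 vs cont=3.6876 → 3.6876 [wait]  ⇒ S*(1)=87.6295
t_0: node(0,0) S=107.0800 payoff=0.8300 vs cont=10.4505 → 10.4505 [wait]  ⇒ S*(0)=-

price = 10.4505
boundary = - 87.6295 71.7120 87.6295
tree:
10.4505
20.2805 3.6876
36.1980 8.6500 0.1445
49.2241 20.2805 0.3464 0.0000
59.8841 36.1980 0.8300 0.0000 0.0000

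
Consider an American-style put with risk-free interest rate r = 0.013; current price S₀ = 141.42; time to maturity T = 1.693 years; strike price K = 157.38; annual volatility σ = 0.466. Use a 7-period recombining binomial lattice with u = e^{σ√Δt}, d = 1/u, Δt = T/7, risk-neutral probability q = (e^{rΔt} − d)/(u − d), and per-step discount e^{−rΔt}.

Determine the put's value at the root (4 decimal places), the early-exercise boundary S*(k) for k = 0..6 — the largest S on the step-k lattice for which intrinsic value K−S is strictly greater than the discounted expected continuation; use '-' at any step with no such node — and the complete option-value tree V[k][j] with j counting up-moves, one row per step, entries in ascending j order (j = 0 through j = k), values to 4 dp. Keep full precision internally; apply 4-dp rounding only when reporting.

price = 42.8323
boundary = - - - 71.1089 56.5451 71.1089 89.4237
tree:
42.8323
56.0068 27.0148
70.8319 38.2624 13.4438
86.2711 52.4398 21.1860 4.0664
100.8349 68.9858 32.5650 7.4135 0.0000
112.4159 86.2711 48.3224 13.5158 0.0000 0.0000
121.6250 100.8349 67.9563 24.6412 0.0000 0.0000 0.0000
128.9480 112.4159 86.2711 44.9242 0.0000 0.0000 0.0000 0.0000

params: Δt=0.24186 u=1.25756 d=0.79519 q=0.44977 e^(-rΔt)=0.99686
t_7 payoffs: 128.9480 112.4159 86.2711 44.9242 0.0000 0.0000 0.0000 0.0000
t_6: node(6,0) S=35.7550 payoff=121.6250 vs cont=121.1310 → 121.6250 [stop]  node(6,1) S=56.5451 payoff=100.8349 vs cont=100.3409 → 100.8349 [stop]  node(6,2) S=89.4237 payoff=67.9563 vs cont=67.4622 → 67.9563 [stop]  node(6,3) S=141.4200 payoff=15.9600 vs cont=24.6412 → 24.6412 [wait]  node(6,4) S=223.6500 payoff=0.0000 vs cont=0.0000 → 0.0000 [wait]  node(6,5) S=353.6933 payoff=0.0000 vs cont=0.0000 → 0.0000 [wait]  node(6,6) S=559.3516 payoff=0.0000 vs cont=0.0000 → 0.0000 [wait]  ⇒ S*(6)=89.4237
t_5: node(5,0) S=44.9641 payoff=112.4159 vs cont=111.9219 → 112.4159 [stop]  node(5,1) S=71.1089 payoff=86.2711 vs cont=85.7771 → 86.2711 [stop]  node(5,2) S=112.4558 payoff=44.9242 vs cont=48.3224 → 48.3224 [wait]  node(5,3) S=177.8443 payoff=0.0000 vs cont=13.5158 → 13.5158 [wait]  node(5,4) S=281.2535 payoff=0.0000 vs cont=0.0000 → 0.0000 [wait]  node(5,5) S=444.7909 payoff=0.0000 vs cont=0.0000 → 0.0000 [wait]  ⇒ S*(5)=71.1089
t_4: node(4,0) S=56.5451 payoff=100.8349 vs cont=100.3409 → 100.8349 [stop]  node(4,1) S=89.4237 payoff=67.9563 vs cont=68.9858 → 68.9858 [wait]  node(4,2) S=141.4200 payoff=15.9600 vs cont=32.5650 → 32.5650 [wait]  node(4,3) S=223.6500 payoff=0.0000 vs cont=7.4135 → 7.4135 [wait]  node(4,4) S=353.6933 payoff=0.0000 vs cont=0.0000 → 0.0000 [wait]  ⇒ S*(4)=56.5451
t_3: node(3,0) S=71.1089 payoff=86.2711 vs cont=86.2387 → 86.2711 [stop]  node(3,1) S=112.4558 payoff=44.9242 vs cont=52.4398 → 52.4398 [wait]  node(3,2) S=177.8443 payoff=0.0000 vs cont=21.1860 → 21.1860 [wait]  node(3,3) S=281.2535 payoff=0.0000 vs cont=4.0664 → 4.0664 [wait]  ⇒ S*(3)=71.1089
t_2: node(2,0) S=89.4237 payoff=67.9563 vs cont=70.8319 → 70.8319 [wait]  node(2,1) S=141.4200 payoff=15.9600 vs cont=38.2624 → 38.2624 [wait]  node(2,2) S=223.6500 payoff=0.0000 vs cont=13.4438 → 13.4438 [wait]  ⇒ S*(2)=-
t_1: node(1,0) S=112.4558 payoff=44.9242 vs cont=56.0068 → 56.0068 [wait]  node(1,1) S=177.8443 payoff=0.0000 vs cont=27.0148 → 27.0148 [wait]  ⇒ S*(1)=-
t_0: node(0,0) S=141.4200 payoff=15.9600 vs cont=42.8323 → 42.8323 [wait]  ⇒ S*(0)=-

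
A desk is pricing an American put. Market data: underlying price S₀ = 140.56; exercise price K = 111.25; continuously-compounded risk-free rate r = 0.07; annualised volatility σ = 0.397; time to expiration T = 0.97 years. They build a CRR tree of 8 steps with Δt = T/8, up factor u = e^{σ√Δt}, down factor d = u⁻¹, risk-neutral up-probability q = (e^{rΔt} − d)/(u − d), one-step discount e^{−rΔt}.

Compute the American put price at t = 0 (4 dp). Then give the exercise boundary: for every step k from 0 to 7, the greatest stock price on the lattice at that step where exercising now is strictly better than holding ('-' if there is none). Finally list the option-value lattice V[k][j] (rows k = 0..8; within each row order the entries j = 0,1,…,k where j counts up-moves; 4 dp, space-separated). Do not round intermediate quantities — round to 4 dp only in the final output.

price = 6.2774
boundary = - - - - 80.8566 70.4172 80.8566 92.8436
tree:
6.2774
9.7323 2.8777
14.7087 4.8473 0.9276
21.5511 8.0150 1.7148 0.1444
30.3934 12.9444 3.1482 0.2890 0.0000
40.8328 20.2673 5.7326 0.5786 0.0000 0.0000
49.9243 30.3934 10.3352 1.1583 0.0000 0.0000 0.0000
57.8420 40.8328 18.4064 2.3189 0.0000 0.0000 0.0000 0.0000
64.7375 49.9243 30.3934 4.6423 0.0000 0.0000 0.0000 0.0000 0.0000

Δt=0.12125  u=1.14825  d=0.87089  q=0.49623  discount=0.99155
step 8 (expiry): payoffs max(K−S,0) = 64.7375 49.9243 30.3934 4.6423 0.0000 0.0000 0.0000 0.0000 0.0000
step 7: (k=7,j=0): S=53.4080, (K−S)⁺=57.8420, hold=56.9018 ⇒ V=57.8420 exercise | (k=7,j=1): S=70.4172, (K−S)⁺=40.8328, hold=39.8925 ⇒ V=40.8328 exercise | (k=7,j=2): S=92.8436, (K−S)⁺=18.4064, hold=17.4661 ⇒ V=18.4064 exercise | (k=7,j=3): S=122.4123, (K−S)⁺=0.0000, hold=2.3189 ⇒ V=2.3189 continue | (k=7,j=4): S=161.3981, (K−S)⁺=0.0000, hold=0.0000 ⇒ V=0.0000 continue | (k=7,j=5): S=212.7999, (K−S)⁺=0.0000, hold=0.0000 ⇒ V=0.0000 continue | (k=7,j=6): S=280.5721, (K−S)⁺=0.0000, hold=0.0000 ⇒ V=0.0000 continue | (k=7,j=7): S=369.9283, (K−S)⁺=0.0000, hold=0.0000 ⇒ V=0.0000 continue  boundary S*=92.8436
step 6: (k=6,j=0): S=61.3257, (K−S)⁺=49.9243, hold=48.9841 ⇒ V=49.9243 exercise | (k=6,j=1): S=80.8566, (K−S)⁺=30.3934, hold=29.4531 ⇒ V=30.3934 exercise | (k=6,j=2): S=106.6077, (K−S)⁺=4.6423, hold=10.3352 ⇒ V=10.3352 continue | (k=6,j=3): S=140.5600, (K−S)⁺=0.0000, hold=1.1583 ⇒ V=1.1583 continue | (k=6,j=4): S=185.3254, (K−S)⁺=0.0000, hold=0.0000 ⇒ V=0.0000 continue | (k=6,j=5): S=244.3475, (K−S)⁺=0.0000, hold=0.0000 ⇒ V=0.0000 continue | (k=6,j=6): S=322.1670, (K−S)⁺=0.0000, hold=0.0000 ⇒ V=0.0000 continue  boundary S*=80.8566
step 5: (k=5,j=0): S=70.4172, (K−S)⁺=40.8328, hold=39.8925 ⇒ V=40.8328 exercise | (k=5,j=1): S=92.8436, (K−S)⁺=18.4064, hold=20.2673 ⇒ V=20.2673 continue | (k=5,j=2): S=122.4123, (K−S)⁺=0.0000, hold=5.7326 ⇒ V=5.7326 continue | (k=5,j=3): S=161.3981, (K−S)⁺=0.0000, hold=0.5786 ⇒ V=0.5786 continue | (k=5,j=4): S=212.7999, (K−S)⁺=0.0000, hold=0.0000 ⇒ V=0.0000 continue | (k=5,j=5): S=280.5721, (K−S)⁺=0.0000, hold=0.0000 ⇒ V=0.0000 continue  boundary S*=70.4172
step 4: (k=4,j=0): S=80.8566, (K−S)⁺=30.3934, hold=30.3688 ⇒ V=30.3934 exercise | (k=4,j=1): S=106.6077, (K−S)⁺=4.6423, hold=12.9444 ⇒ V=12.9444 continue | (k=4,j=2): S=140.5600, (K−S)⁺=0.0000, hold=3.1482 ⇒ V=3.1482 continue | (k=4,j=3): S=185.3254, (K−S)⁺=0.0000, hold=0.2890 ⇒ V=0.2890 continue | (k=4,j=4): S=244.3475, (K−S)⁺=0.0000, hold=0.0000 ⇒ V=0.0000 continue  boundary S*=80.8566
step 3: (k=3,j=0): S=92.8436, (K−S)⁺=18.4064, hold=21.5511 ⇒ V=21.5511 continue | (k=3,j=1): S=122.4123, (K−S)⁺=0.0000, hold=8.0150 ⇒ V=8.0150 continue | (k=3,j=2): S=161.3981, (K−S)⁺=0.0000, hold=1.7148 ⇒ V=1.7148 continue | (k=3,j=3): S=212.7999, (K−S)⁺=0.0000, hold=0.1444 ⇒ V=0.1444 continue  boundary S*=-
step 2: (k=2,j=0): S=106.6077, (K−S)⁺=4.6423, hold=14.7087 ⇒ V=14.7087 continue | (k=2,j=1): S=140.5600, (K−S)⁺=0.0000, hold=4.8473 ⇒ V=4.8473 continue | (k=2,j=2): S=185.3254, (K−S)⁺=0.0000, hold=0.9276 ⇒ V=0.9276 continue  boundary S*=-
step 1: (k=1,j=0): S=122.4123, (K−S)⁺=0.0000, hold=9.7323 ⇒ V=9.7323 continue | (k=1,j=1): S=161.3981, (K−S)⁺=0.0000, hold=2.8777 ⇒ V=2.8777 continue  boundary S*=-
step 0: (k=0,j=0): S=140.5600, (K−S)⁺=0.0000, hold=6.2774 ⇒ V=6.2774 continue  boundary S*=-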